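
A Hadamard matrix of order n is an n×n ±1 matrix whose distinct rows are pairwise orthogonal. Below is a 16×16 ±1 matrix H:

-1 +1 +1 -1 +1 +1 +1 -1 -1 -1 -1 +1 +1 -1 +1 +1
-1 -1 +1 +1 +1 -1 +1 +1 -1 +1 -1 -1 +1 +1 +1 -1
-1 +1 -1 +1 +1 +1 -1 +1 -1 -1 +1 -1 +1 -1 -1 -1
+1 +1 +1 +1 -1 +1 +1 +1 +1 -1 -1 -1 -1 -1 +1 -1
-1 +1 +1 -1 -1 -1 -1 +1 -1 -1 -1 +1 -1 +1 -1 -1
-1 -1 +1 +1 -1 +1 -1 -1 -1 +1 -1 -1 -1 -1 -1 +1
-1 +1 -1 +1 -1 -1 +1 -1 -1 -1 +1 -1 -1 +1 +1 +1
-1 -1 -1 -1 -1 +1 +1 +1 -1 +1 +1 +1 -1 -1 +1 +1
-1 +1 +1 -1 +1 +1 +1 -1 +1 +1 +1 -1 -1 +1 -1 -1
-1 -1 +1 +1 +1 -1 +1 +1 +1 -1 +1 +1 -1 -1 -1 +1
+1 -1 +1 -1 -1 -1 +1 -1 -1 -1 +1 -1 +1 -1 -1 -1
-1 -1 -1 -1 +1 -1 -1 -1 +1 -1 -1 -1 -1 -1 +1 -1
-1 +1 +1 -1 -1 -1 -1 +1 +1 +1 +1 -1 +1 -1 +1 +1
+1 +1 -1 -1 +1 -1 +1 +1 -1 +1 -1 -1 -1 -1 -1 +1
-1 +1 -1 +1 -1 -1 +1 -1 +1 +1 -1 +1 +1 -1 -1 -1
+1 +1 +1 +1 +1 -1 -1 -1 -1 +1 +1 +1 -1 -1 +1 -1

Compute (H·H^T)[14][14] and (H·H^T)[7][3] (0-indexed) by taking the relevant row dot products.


Row 3 of H: [1, 1, 1, 1, -1, 1, 1, 1, 1, -1, -1, -1, -1, -1, 1, -1].
Row 7 of H: [-1, -1, -1, -1, -1, 1, 1, 1, -1, 1, 1, 1, -1, -1, 1, 1].
Row 14 of H: [-1, 1, -1, 1, -1, -1, 1, -1, 1, 1, -1, 1, 1, -1, -1, -1].
(H·H^T)[14][14] = Σ_j H[14][j]·H[14][j] = (-1)² + (1)² + (-1)² + (1)² + (-1)² + (-1)² + (1)² + (-1)² + (1)² + (1)² + (-1)² + (1)² + (1)² + (-1)² + (-1)² + (-1)² = 1 + 1 + 1 + 1 + 1 + 1 + 1 + 1 + 1 + 1 + 1 + 1 + 1 + 1 + 1 + 1 = 16.
(H·H^T)[7][3] = Σ_j H[7][j]·H[3][j] = (-1)·(1) + (-1)·(1) + (-1)·(1) + (-1)·(1) + (-1)·(-1) + (1)·(1) + (1)·(1) + (1)·(1) + (-1)·(1) + (1)·(-1) + (1)·(-1) + (1)·(-1) + (-1)·(-1) + (-1)·(-1) + (1)·(1) + (1)·(-1) = -1 + -1 + -1 + -1 + 1 + 1 + 1 + 1 + -1 + -1 + -1 + -1 + 1 + 1 + 1 + -1 = -2.
Rows 7 and 3 are not orthogonal (dot product = -2 ≠ 0), so H is not a Hadamard matrix.

(14,14) entry = 16; (7,3) entry = -2.


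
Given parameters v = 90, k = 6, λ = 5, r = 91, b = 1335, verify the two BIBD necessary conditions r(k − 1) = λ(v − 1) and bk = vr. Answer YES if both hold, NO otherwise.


Condition (i): r(k − 1) = 91·5 = 455; λ(v − 1) = 5·89 = 445. Match? NO.
Condition (ii): bk = 1335·6 = 8010; vr = 90·91 = 8190. Match? NO.
Both conditions hold? NO.

NO


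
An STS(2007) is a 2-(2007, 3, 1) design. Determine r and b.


An STS(v) is a 2-(v, 3, 1) BIBD: block size k = 3, λ = 1.
Replication: r(k − 1) = λ(v − 1) ⇒ r·2 = 2007 − 1 = 2006 ⇒ r = 1003.
Block count: b = v(v − 1)/6 = 2007·2006/6 = 4026042/6 = 671007.

r = 1003, b = 671007.


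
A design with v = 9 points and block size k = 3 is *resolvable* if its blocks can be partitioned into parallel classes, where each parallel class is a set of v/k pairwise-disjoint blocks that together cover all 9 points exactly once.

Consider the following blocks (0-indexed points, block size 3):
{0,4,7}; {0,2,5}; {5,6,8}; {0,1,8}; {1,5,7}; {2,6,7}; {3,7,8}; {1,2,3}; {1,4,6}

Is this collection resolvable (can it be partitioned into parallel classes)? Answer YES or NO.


v = 9, block size k = 3, number of blocks = 9.
For resolvability, blocks must partition into parallel classes of size v/k = 3.
Total blocks must therefore be a multiple of 3: 9 = 3·3 + 0 ⇒ divisible ✓.
Consider block {0,1,8}. The only other block(s) in the collection disjoint from it are {2,6,7} — just 1 block(s). Any parallel class containing {0,1,8} would need 2 other blocks each disjoint from it, so no parallel class of size 3 can contain {0,1,8}.
Since every block must belong to some parallel class in a resolution, the collection cannot be partitioned into parallel classes.
Resolvable? NO.

NO


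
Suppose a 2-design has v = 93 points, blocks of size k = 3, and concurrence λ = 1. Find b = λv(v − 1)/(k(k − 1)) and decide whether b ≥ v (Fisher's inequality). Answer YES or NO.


r = λ(v − 1)/(k − 1) = 1·92/2 = 46.
b = vr/k = 93·46/3 = 1426.
Fisher's inequality: b ≥ v ⇔ 1426 ≥ 93? YES.

YES


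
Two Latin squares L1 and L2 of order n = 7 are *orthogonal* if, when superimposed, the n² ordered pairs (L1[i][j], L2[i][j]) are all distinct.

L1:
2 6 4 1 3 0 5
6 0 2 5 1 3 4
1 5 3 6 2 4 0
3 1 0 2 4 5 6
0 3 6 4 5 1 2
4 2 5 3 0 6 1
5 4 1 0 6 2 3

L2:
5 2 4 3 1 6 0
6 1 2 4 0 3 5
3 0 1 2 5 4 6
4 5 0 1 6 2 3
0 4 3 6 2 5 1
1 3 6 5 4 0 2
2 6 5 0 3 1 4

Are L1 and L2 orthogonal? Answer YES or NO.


Form the n² = 49 superimposed pairs (L1[i][j], L2[i][j]), row by row (rows and columns indexed from 0):
row 0: (2,5) (6,2) (4,4) (1,3) (3,1) (0,6) (5,0)
row 1: (6,6) (0,1) (2,2) (5,4) (1,0) (3,3) (4,5)
row 2: (1,3) (5,0) (3,1) (6,2) (2,5) (4,4) (0,6)
row 3: (3,4) (1,5) (0,0) (2,1) (4,6) (5,2) (6,3)
row 4: (0,0) (3,4) (6,3) (4,6) (5,2) (1,5) (2,1)
row 5: (4,1) (2,3) (5,6) (3,5) (0,4) (6,0) (1,2)
row 6: (5,2) (4,6) (1,5) (0,0) (6,3) (2,1) (3,4)
Orthogonality requires all 49 pairs distinct.
But the pair (1,3) repeats: cell (0,3) has L1 = 1, L2 = 3, and cell (2,0) has L1 = 1, L2 = 3.
A repeated pair means some other pair never occurs (only 28 distinct pairs out of 49), so the squares are not orthogonal.
Conclusion: NO.

NO


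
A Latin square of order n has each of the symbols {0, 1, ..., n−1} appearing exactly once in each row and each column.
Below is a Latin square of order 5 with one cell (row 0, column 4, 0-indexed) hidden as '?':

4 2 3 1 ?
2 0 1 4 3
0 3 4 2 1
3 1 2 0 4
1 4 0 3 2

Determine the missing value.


Row 0 contains symbols [1, 2, 3, 4] — missing [0].
Column 4 contains symbols [1, 2, 3, 4] — missing [0].
The missing symbol must appear in both missing sets; intersection = [0].
Therefore the hidden value is 0.

Missing value = 0.


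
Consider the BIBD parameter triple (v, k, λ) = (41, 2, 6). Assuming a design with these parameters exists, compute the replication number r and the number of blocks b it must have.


Any 2-(v, k, λ) BIBD satisfies two necessary conditions:
  (i)  Each point sits in r blocks, and counting incidences through any fixed point gives r(k − 1) = λ(v − 1), so r = λ(v − 1)/(k − 1).
  (ii) Total incidences bk = vr, so b = vr/k.
Step 1: r = λ(v − 1)/(k − 1) = 6·(41 − 1)/(2 − 1) = 6·40/1 = 240/1 = 240.
Step 2: b = vr/k = 41·240/2 = 9840/2 = 4920.
Check integrality: r = 240 ∈ Z ✓, b = 4920 ∈ Z ✓.
(These identities are necessary conditions: they determine r and b for any design with these parameters, but do not by themselves prove that one exists.)

r = 240, b = 4920.


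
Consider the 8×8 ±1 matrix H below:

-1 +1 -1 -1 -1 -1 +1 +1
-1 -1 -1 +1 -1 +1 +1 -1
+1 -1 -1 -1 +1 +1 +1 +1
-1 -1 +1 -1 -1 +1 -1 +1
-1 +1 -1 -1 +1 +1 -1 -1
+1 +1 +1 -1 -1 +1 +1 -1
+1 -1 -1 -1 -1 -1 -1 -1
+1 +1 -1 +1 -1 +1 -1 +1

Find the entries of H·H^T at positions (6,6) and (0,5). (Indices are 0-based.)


Row 0 of H: [-1, 1, -1, -1, -1, -1, 1, 1].
Row 5 of H: [1, 1, 1, -1, -1, 1, 1, -1].
Row 6 of H: [1, -1, -1, -1, -1, -1, -1, -1].
(H·H^T)[6][6] = Σ_j H[6][j]·H[6][j] = (1)² + (-1)² + (-1)² + (-1)² + (-1)² + (-1)² + (-1)² + (-1)² = 1 + 1 + 1 + 1 + 1 + 1 + 1 + 1 = 8.
(H·H^T)[0][5] = Σ_j H[0][j]·H[5][j] = (-1)·(1) + (1)·(1) + (-1)·(1) + (-1)·(-1) + (-1)·(-1) + (-1)·(1) + (1)·(1) + (1)·(-1) = -1 + 1 + -1 + 1 + 1 + -1 + 1 + -1 = 0.
So rows 0 and 5 are orthogonal; the diagonal entry equals n = 8.

(6,6) entry = 8; (0,5) entry = 0.


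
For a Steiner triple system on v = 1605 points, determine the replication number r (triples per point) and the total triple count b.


An STS(v) is a 2-(v, 3, 1) BIBD: block size k = 3, λ = 1.
Replication: r(k − 1) = λ(v − 1) ⇒ r·2 = 1605 − 1 = 1604 ⇒ r = 802.
Block count: bk = vr ⇒ b·3 = 1605·802 = 1287210 ⇒ b = 429070.
(Check via b = v(v − 1)/6 = 1605·1604/6 = 2574420/6 = 429070.)

r = 802, b = 429070.


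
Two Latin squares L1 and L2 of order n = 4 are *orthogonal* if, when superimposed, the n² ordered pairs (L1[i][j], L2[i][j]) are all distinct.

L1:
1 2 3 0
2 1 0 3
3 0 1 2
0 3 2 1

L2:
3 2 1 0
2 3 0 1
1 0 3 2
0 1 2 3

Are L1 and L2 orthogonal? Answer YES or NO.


Form the n² = 16 superimposed pairs (L1[i][j], L2[i][j]), row by row (rows and columns indexed from 0):
row 0: (1,3) (2,2) (3,1) (0,0)
row 1: (2,2) (1,3) (0,0) (3,1)
row 2: (3,1) (0,0) (1,3) (2,2)
row 3: (0,0) (3,1) (2,2) (1,3)
Orthogonality requires all 16 pairs distinct.
But the pair (2,2) repeats: cell (0,1) has L1 = 2, L2 = 2, and cell (1,0) has L1 = 2, L2 = 2.
A repeated pair means some other pair never occurs (only 4 distinct pairs out of 16), so the squares are not orthogonal.
Conclusion: NO.

NO


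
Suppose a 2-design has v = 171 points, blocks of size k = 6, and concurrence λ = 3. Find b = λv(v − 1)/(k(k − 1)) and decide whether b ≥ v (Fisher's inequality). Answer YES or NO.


r = λ(v − 1)/(k − 1) = 3·170/5 = 102.
b = vr/k = 171·102/6 = 2907.
Fisher's inequality: b ≥ v ⇔ 2907 ≥ 171? YES.

YES


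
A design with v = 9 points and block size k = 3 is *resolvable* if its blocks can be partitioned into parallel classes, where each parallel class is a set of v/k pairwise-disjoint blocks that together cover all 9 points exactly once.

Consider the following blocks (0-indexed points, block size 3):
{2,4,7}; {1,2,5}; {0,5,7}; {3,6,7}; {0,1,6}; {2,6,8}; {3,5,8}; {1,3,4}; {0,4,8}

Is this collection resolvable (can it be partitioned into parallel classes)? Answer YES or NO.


v = 9, block size k = 3, number of blocks = 9.
For resolvability, blocks must partition into parallel classes of size v/k = 3.
Total blocks must therefore be a multiple of 3: 9 = 3·3 + 0 ⇒ divisible ✓.
Greedy packing gives 3 candidate class(es). Each should be a full parallel class (size 3, covers all 9 points).
  Class 1 (3 blocks): {2,4,7}; {0,1,6}; {3,5,8}. Points covered: [0, 1, 2, 3, 4, 5, 6, 7, 8].
  Class 2 (3 blocks): {1,2,5}; {3,6,7}; {0,4,8}. Points covered: [0, 1, 2, 3, 4, 5, 6, 7, 8].
  Class 3 (3 blocks): {0,5,7}; {2,6,8}; {1,3,4}. Points covered: [0, 1, 2, 3, 4, 5, 6, 7, 8].
All classes full (size 3)? YES. All classes cover every point? YES.
Resolvable? YES.

YES


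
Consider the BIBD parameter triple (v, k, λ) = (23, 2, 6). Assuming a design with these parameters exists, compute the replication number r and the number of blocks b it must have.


Any 2-(v, k, λ) BIBD satisfies two necessary conditions:
  (i)  Each point sits in r blocks, and counting incidences through any fixed point gives r(k − 1) = λ(v − 1), so r = λ(v − 1)/(k − 1).
  (ii) Total incidences bk = vr, so b = vr/k.
Step 1: r = λ(v − 1)/(k − 1) = 6·(23 − 1)/(2 − 1) = 6·22/1 = 132/1 = 132.
Step 2: b = vr/k = 23·132/2 = 3036/2 = 1518.
Check integrality: r = 132 ∈ Z ✓, b = 1518 ∈ Z ✓.
(These identities are necessary conditions: they determine r and b for any design with these parameters, but do not by themselves prove that one exists.)

r = 132, b = 1518.


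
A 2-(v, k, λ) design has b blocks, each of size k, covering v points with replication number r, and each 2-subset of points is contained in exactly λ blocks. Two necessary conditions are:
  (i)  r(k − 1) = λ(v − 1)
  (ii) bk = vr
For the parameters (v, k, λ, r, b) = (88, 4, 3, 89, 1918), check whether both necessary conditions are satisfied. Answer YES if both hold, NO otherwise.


Condition (i): r(k − 1) = 89·3 = 267; λ(v − 1) = 3·87 = 261. Match? NO.
Condition (ii): bk = 1918·4 = 7672; vr = 88·89 = 7832. Match? NO.
Both conditions hold? NO.

NO


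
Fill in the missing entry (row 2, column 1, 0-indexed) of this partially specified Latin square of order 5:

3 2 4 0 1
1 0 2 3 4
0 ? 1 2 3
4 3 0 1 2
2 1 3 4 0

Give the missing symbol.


Row 2 contains symbols [0, 1, 2, 3] — missing [4].
Column 1 contains symbols [0, 1, 2, 3] — missing [4].
The missing symbol must appear in both missing sets; intersection = [4].
Therefore the hidden value is 4.

Missing value = 4.


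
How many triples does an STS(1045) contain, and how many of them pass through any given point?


An STS(v) is a 2-(v, 3, 1) BIBD: block size k = 3, λ = 1.
Replication: r(k − 1) = λ(v − 1) ⇒ r·2 = 1045 − 1 = 1044 ⇒ r = 522.
Block count: b = v(v − 1)/6 = 1045·1044/6 = 1090980/6 = 181830.

r = 522, b = 181830.


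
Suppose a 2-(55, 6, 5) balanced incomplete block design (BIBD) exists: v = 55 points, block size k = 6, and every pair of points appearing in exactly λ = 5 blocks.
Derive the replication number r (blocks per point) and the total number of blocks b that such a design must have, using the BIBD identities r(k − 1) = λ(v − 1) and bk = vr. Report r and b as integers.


Any 2-(v, k, λ) BIBD satisfies two necessary conditions:
  (i)  Each point sits in r blocks, and counting incidences through any fixed point gives r(k − 1) = λ(v − 1), so r = λ(v − 1)/(k − 1).
  (ii) Total incidences bk = vr, so b = vr/k.
Step 1: r = λ(v − 1)/(k − 1) = 5·(55 − 1)/(6 − 1) = 5·54/5 = 270/5 = 54.
Step 2: b = vr/k = 55·54/6 = 2970/6 = 495.
Check integrality: r = 54 ∈ Z ✓, b = 495 ∈ Z ✓.
(These identities are necessary conditions: they determine r and b for any design with these parameters, but do not by themselves prove that one exists.)

r = 54, b = 495.


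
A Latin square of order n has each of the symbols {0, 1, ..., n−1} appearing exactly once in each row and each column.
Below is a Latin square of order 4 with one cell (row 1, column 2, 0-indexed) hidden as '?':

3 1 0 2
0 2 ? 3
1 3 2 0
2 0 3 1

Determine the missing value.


Row 1 contains symbols [0, 2, 3] — missing [1].
Column 2 contains symbols [0, 2, 3] — missing [1].
The missing symbol must appear in both missing sets; intersection = [1].
Therefore the hidden value is 1.

Missing value = 1.


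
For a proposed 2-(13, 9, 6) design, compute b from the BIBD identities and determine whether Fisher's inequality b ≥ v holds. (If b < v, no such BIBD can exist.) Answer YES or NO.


b = λv(v − 1)/(k(k − 1)) = 6·13·12/(9·8) = 936/72 = 13.
Compare with v = 13: b ≥ v, so Fisher's inequality holds.

YES


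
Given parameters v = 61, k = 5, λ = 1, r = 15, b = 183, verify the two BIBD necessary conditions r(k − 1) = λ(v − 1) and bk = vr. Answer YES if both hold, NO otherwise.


Condition (i): r(k − 1) = 15·4 = 60; λ(v − 1) = 1·60 = 60. Match? YES.
Condition (ii): bk = 183·5 = 915; vr = 61·15 = 915. Match? YES.
Both conditions hold? YES.

YES


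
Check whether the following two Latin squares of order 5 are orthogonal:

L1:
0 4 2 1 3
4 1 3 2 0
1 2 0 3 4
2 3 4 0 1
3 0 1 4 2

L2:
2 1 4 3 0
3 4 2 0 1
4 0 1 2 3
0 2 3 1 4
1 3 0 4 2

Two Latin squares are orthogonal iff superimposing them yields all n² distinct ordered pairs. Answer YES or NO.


Form the n² = 25 superimposed pairs (L1[i][j], L2[i][j]), row by row (rows and columns indexed from 0):
row 0: (0,2) (4,1) (2,4) (1,3) (3,0)
row 1: (4,3) (1,4) (3,2) (2,0) (0,1)
row 2: (1,4) (2,0) (0,1) (3,2) (4,3)
row 3: (2,0) (3,2) (4,3) (0,1) (1,4)
row 4: (3,1) (0,3) (1,0) (4,4) (2,2)
Orthogonality requires all 25 pairs distinct.
But the pair (1,4) repeats: cell (1,1) has L1 = 1, L2 = 4, and cell (2,0) has L1 = 1, L2 = 4.
A repeated pair means some other pair never occurs (only 15 distinct pairs out of 25), so the squares are not orthogonal.
Conclusion: NO.

NO


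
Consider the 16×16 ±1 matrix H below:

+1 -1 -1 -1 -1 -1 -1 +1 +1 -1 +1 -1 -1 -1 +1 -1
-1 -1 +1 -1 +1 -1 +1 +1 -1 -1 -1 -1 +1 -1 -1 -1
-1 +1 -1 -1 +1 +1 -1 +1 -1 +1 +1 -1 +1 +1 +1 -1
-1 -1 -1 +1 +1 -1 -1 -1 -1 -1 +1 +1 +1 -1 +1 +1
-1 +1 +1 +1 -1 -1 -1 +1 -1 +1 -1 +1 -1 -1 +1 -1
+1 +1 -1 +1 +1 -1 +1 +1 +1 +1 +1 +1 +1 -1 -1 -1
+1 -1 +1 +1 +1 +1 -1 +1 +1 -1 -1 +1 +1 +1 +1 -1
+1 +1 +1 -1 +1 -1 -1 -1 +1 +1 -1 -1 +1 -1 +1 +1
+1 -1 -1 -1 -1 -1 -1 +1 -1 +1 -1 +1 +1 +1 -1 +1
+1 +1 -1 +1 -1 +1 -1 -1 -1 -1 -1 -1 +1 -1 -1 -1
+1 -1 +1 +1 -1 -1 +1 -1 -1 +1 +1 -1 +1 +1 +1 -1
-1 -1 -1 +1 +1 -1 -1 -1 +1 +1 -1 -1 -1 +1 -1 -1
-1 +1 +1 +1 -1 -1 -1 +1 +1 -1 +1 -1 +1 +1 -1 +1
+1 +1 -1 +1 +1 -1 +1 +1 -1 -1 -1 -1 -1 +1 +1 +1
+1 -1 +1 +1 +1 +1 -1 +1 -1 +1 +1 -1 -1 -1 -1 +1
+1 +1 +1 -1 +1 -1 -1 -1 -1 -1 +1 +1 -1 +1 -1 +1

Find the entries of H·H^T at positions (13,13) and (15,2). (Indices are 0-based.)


Row 2 of H: [-1, 1, -1, -1, 1, 1, -1, 1, -1, 1, 1, -1, 1, 1, 1, -1].
Row 13 of H: [1, 1, -1, 1, 1, -1, 1, 1, -1, -1, -1, -1, -1, 1, 1, 1].
Row 15 of H: [1, 1, 1, -1, 1, -1, -1, -1, -1, -1, 1, 1, -1, 1, -1, 1].
(H·H^T)[13][13] = Σ_j H[13][j]·H[13][j] = (1)² + (1)² + (-1)² + (1)² + (1)² + (-1)² + (1)² + (1)² + (-1)² + (-1)² + (-1)² + (-1)² + (-1)² + (1)² + (1)² + (1)² = 1 + 1 + 1 + 1 + 1 + 1 + 1 + 1 + 1 + 1 + 1 + 1 + 1 + 1 + 1 + 1 = 16.
(H·H^T)[15][2] = Σ_j H[15][j]·H[2][j] = (1)·(-1) + (1)·(1) + (1)·(-1) + (-1)·(-1) + (1)·(1) + (-1)·(1) + (-1)·(-1) + (-1)·(1) + (-1)·(-1) + (-1)·(1) + (1)·(1) + (1)·(-1) + (-1)·(1) + (1)·(1) + (-1)·(1) + (1)·(-1) = -1 + 1 + -1 + 1 + 1 + -1 + 1 + -1 + 1 + -1 + 1 + -1 + -1 + 1 + -1 + -1 = -2.
Rows 15 and 2 are not orthogonal (dot product = -2 ≠ 0), so H is not a Hadamard matrix.

(13,13) entry = 16; (15,2) entry = -2.


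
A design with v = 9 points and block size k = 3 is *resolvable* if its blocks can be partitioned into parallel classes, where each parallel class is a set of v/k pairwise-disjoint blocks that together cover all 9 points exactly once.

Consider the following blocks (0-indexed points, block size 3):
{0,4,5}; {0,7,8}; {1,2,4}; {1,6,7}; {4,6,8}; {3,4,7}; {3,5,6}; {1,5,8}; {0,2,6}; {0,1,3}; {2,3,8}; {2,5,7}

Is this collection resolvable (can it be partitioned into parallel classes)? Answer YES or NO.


v = 9, block size k = 3, number of blocks = 12.
For resolvability, blocks must partition into parallel classes of size v/k = 3.
Total blocks must therefore be a multiple of 3: 12 = 3·4 + 0 ⇒ divisible ✓.
Greedy packing gives 4 candidate class(es). Each should be a full parallel class (size 3, covers all 9 points).
  Class 1 (3 blocks): {0,4,5}; {1,6,7}; {2,3,8}. Points covered: [0, 1, 2, 3, 4, 5, 6, 7, 8].
  Class 2 (3 blocks): {0,7,8}; {1,2,4}; {3,5,6}. Points covered: [0, 1, 2, 3, 4, 5, 6, 7, 8].
  Class 3 (3 blocks): {4,6,8}; {0,1,3}; {2,5,7}. Points covered: [0, 1, 2, 3, 4, 5, 6, 7, 8].
  Class 4 (3 blocks): {3,4,7}; {1,5,8}; {0,2,6}. Points covered: [0, 1, 2, 3, 4, 5, 6, 7, 8].
All classes full (size 3)? YES. All classes cover every point? YES.
Resolvable? YES.

YES


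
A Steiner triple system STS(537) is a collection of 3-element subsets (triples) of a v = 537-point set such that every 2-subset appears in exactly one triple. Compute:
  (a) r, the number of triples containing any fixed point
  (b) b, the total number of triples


An STS(v) is a 2-(v, 3, 1) BIBD: block size k = 3, λ = 1.
Replication: r(k − 1) = λ(v − 1) ⇒ r·2 = 537 − 1 = 536 ⇒ r = 268.
Block count: b = v(v − 1)/6 = 537·536/6 = 287832/6 = 47972.

r = 268, b = 47972.


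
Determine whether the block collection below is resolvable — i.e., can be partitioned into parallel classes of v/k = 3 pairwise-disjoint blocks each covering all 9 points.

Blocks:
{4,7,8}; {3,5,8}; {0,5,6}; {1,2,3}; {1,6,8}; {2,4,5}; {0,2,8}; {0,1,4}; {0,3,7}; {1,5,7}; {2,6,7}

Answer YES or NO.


v = 9, block size k = 3, number of blocks = 11.
For resolvability, blocks must partition into parallel classes of size v/k = 3.
Total blocks must therefore be a multiple of 3: 11 = 3·3 + 2 ⇒ not divisible ✗.
Resolvable? NO.

NO


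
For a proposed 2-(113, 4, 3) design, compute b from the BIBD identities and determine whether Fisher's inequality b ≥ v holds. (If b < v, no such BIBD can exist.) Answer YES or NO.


b = λv(v − 1)/(k(k − 1)) = 3·113·112/(4·3) = 37968/12 = 3164.
Compare with v = 113: b ≥ v, so Fisher's inequality holds.

YES


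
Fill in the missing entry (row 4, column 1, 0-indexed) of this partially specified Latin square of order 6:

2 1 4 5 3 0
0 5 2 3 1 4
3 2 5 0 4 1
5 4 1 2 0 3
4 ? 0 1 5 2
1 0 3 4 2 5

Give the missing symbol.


Row 4 contains symbols [0, 1, 2, 4, 5] — missing [3].
Column 1 contains symbols [0, 1, 2, 4, 5] — missing [3].
The missing symbol must appear in both missing sets; intersection = [3].
Therefore the hidden value is 3.

Missing value = 3.


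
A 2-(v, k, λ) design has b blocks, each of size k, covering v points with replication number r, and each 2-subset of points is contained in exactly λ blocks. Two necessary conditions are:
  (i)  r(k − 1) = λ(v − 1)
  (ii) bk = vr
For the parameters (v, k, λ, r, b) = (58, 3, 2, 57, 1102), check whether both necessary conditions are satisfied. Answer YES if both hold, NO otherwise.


Condition (i): r(k − 1) = 57·2 = 114; λ(v − 1) = 2·57 = 114. Match? YES.
Condition (ii): bk = 1102·3 = 3306; vr = 58·57 = 3306. Match? YES.
Both conditions hold? YES.

YES


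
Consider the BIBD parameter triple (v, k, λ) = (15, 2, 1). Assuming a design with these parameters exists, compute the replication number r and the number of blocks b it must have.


Any 2-(v, k, λ) BIBD satisfies two necessary conditions:
  (i)  Each point sits in r blocks, and counting incidences through any fixed point gives r(k − 1) = λ(v − 1), so r = λ(v − 1)/(k − 1).
  (ii) Total incidences bk = vr, so b = vr/k.
Step 1: r = λ(v − 1)/(k − 1) = 1·(15 − 1)/(2 − 1) = 1·14/1 = 14/1 = 14.
Step 2: b = vr/k = 15·14/2 = 210/2 = 105.
Check integrality: r = 14 ∈ Z ✓, b = 105 ∈ Z ✓.
(These identities are necessary conditions: they determine r and b for any design with these parameters, but do not by themselves prove that one exists.)

r = 14, b = 105.


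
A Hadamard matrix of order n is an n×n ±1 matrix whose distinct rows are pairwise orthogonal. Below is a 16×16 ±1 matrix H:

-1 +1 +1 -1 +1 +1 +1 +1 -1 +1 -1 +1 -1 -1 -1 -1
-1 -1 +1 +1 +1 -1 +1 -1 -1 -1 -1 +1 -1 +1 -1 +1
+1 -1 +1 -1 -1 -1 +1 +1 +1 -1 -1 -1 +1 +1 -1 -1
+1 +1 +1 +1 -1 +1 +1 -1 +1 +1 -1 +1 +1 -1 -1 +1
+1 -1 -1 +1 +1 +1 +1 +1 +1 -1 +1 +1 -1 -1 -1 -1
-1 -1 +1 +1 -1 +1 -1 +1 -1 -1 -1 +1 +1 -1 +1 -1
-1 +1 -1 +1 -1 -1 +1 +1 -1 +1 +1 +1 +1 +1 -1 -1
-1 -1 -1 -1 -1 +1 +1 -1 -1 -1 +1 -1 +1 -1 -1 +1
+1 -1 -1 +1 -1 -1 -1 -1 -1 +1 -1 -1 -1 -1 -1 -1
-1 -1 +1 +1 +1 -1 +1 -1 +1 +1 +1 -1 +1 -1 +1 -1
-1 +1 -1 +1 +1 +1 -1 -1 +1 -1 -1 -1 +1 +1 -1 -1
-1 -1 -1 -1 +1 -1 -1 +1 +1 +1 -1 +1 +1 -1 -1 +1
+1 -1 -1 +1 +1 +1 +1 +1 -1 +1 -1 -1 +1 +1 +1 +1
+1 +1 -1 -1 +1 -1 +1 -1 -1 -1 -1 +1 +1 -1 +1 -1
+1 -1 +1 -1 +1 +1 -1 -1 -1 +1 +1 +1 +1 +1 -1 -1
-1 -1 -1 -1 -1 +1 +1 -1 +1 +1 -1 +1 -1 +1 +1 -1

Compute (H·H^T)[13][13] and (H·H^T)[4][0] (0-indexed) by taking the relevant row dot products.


Row 0 of H: [-1, 1, 1, -1, 1, 1, 1, 1, -1, 1, -1, 1, -1, -1, -1, -1].
Row 4 of H: [1, -1, -1, 1, 1, 1, 1, 1, 1, -1, 1, 1, -1, -1, -1, -1].
Row 13 of H: [1, 1, -1, -1, 1, -1, 1, -1, -1, -1, -1, 1, 1, -1, 1, -1].
(H·H^T)[13][13] = Σ_j H[13][j]·H[13][j] = (1)² + (1)² + (-1)² + (-1)² + (1)² + (-1)² + (1)² + (-1)² + (-1)² + (-1)² + (-1)² + (1)² + (1)² + (-1)² + (1)² + (-1)² = 1 + 1 + 1 + 1 + 1 + 1 + 1 + 1 + 1 + 1 + 1 + 1 + 1 + 1 + 1 + 1 = 16.
(H·H^T)[4][0] = Σ_j H[4][j]·H[0][j] = (1)·(-1) + (-1)·(1) + (-1)·(1) + (1)·(-1) + (1)·(1) + (1)·(1) + (1)·(1) + (1)·(1) + (1)·(-1) + (-1)·(1) + (1)·(-1) + (1)·(1) + (-1)·(-1) + (-1)·(-1) + (-1)·(-1) + (-1)·(-1) = -1 + -1 + -1 + -1 + 1 + 1 + 1 + 1 + -1 + -1 + -1 + 1 + 1 + 1 + 1 + 1 = 2.
Rows 4 and 0 are not orthogonal (dot product = 2 ≠ 0), so H is not a Hadamard matrix.

(13,13) entry = 16; (4,0) entry = 2.


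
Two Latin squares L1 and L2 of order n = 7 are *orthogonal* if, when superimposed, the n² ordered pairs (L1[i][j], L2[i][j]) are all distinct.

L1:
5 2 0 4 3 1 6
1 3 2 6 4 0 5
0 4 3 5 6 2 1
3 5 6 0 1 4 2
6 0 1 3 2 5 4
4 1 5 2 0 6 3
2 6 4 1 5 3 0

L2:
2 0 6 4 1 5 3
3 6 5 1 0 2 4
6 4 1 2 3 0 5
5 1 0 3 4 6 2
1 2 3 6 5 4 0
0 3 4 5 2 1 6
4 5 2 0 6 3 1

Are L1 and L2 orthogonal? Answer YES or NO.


Form the n² = 49 superimposed pairs (L1[i][j], L2[i][j]), row by row (rows and columns indexed from 0):
row 0: (5,2) (2,0) (0,6) (4,4) (3,1) (1,5) (6,3)
row 1: (1,3) (3,6) (2,5) (6,1) (4,0) (0,2) (5,4)
row 2: (0,6) (4,4) (3,1) (5,2) (6,3) (2,0) (1,5)
row 3: (3,5) (5,1) (6,0) (0,3) (1,4) (4,6) (2,2)
row 4: (6,1) (0,2) (1,3) (3,6) (2,5) (5,4) (4,0)
row 5: (4,0) (1,3) (5,4) (2,5) (0,2) (6,1) (3,6)
row 6: (2,4) (6,5) (4,2) (1,0) (5,6) (3,3) (0,1)
Orthogonality requires all 49 pairs distinct.
But the pair (0,6) repeats: cell (0,2) has L1 = 0, L2 = 6, and cell (2,0) has L1 = 0, L2 = 6.
A repeated pair means some other pair never occurs (only 28 distinct pairs out of 49), so the squares are not orthogonal.
Conclusion: NO.

NO


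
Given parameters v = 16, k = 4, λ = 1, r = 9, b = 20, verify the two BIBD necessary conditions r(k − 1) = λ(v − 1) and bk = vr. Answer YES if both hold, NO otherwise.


Condition (i): r(k − 1) = 9·3 = 27; λ(v − 1) = 1·15 = 15. Match? NO.
Condition (ii): bk = 20·4 = 80; vr = 16·9 = 144. Match? NO.
Both conditions hold? NO.

NO


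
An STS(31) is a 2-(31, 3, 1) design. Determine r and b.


An STS(v) is a 2-(v, 3, 1) BIBD: block size k = 3, λ = 1.
Replication: r(k − 1) = λ(v − 1) ⇒ r·2 = 31 − 1 = 30 ⇒ r = 15.
Block count: bk = vr ⇒ b·3 = 31·15 = 465 ⇒ b = 155.

r = 15, b = 155.


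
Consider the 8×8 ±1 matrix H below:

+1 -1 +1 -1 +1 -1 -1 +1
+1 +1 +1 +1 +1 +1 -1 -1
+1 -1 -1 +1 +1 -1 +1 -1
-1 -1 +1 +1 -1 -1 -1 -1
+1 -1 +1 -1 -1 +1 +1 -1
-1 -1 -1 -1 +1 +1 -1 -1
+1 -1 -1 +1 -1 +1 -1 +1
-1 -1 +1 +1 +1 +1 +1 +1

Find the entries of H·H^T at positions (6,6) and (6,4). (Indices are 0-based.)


Row 4 of H: [1, -1, 1, -1, -1, 1, 1, -1].
Row 6 of H: [1, -1, -1, 1, -1, 1, -1, 1].
(H·H^T)[6][6] = Σ_j H[6][j]·H[6][j] = (1)² + (-1)² + (-1)² + (1)² + (-1)² + (1)² + (-1)² + (1)² = 1 + 1 + 1 + 1 + 1 + 1 + 1 + 1 = 8.
(H·H^T)[6][4] = Σ_j H[6][j]·H[4][j] = (1)·(1) + (-1)·(-1) + (-1)·(1) + (1)·(-1) + (-1)·(-1) + (1)·(1) + (-1)·(1) + (1)·(-1) = 1 + 1 + -1 + -1 + 1 + 1 + -1 + -1 = 0.
So rows 6 and 4 are orthogonal; the diagonal entry equals n = 8.

(6,6) entry = 8; (6,4) entry = 0.


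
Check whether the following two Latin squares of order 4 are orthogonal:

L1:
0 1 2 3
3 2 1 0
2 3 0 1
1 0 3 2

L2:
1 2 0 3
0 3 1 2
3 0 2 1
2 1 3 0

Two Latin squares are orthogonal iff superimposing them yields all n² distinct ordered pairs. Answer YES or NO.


Form the n² = 16 superimposed pairs (L1[i][j], L2[i][j]), row by row (rows and columns indexed from 0):
row 0: (0,1) (1,2) (2,0) (3,3)
row 1: (3,0) (2,3) (1,1) (0,2)
row 2: (2,3) (3,0) (0,2) (1,1)
row 3: (1,2) (0,1) (3,3) (2,0)
Orthogonality requires all 16 pairs distinct.
But the pair (2,3) repeats: cell (1,1) has L1 = 2, L2 = 3, and cell (2,0) has L1 = 2, L2 = 3.
A repeated pair means some other pair never occurs (only 8 distinct pairs out of 16), so the squares are not orthogonal.
Conclusion: NO.

NO


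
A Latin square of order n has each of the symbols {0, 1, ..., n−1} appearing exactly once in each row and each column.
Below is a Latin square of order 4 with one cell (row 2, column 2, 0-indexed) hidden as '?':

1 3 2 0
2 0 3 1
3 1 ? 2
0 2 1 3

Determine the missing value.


Row 2 contains symbols [1, 2, 3] — missing [0].
Column 2 contains symbols [1, 2, 3] — missing [0].
The missing symbol must appear in both missing sets; intersection = [0].
Therefore the hidden value is 0.

Missing value = 0.


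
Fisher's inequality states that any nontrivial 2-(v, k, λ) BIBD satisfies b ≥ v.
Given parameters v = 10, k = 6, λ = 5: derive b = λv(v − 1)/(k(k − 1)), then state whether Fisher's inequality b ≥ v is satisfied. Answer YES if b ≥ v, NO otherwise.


b = λv(v − 1)/(k(k − 1)) = 5·10·9/(6·5) = 450/30 = 15.
Compare with v = 10: b ≥ v, so Fisher's inequality holds.

YES


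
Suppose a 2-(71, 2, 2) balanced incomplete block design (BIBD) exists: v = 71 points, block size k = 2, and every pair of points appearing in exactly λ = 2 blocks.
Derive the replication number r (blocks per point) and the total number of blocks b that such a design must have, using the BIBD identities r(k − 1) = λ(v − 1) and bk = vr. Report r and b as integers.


Any 2-(v, k, λ) BIBD satisfies two necessary conditions:
  (i)  Each point sits in r blocks, and counting incidences through any fixed point gives r(k − 1) = λ(v − 1), so r = λ(v − 1)/(k − 1).
  (ii) Total incidences bk = vr, so b = vr/k.
Step 1: r = λ(v − 1)/(k − 1) = 2·(71 − 1)/(2 − 1) = 2·70/1 = 140/1 = 140.
Step 2: b = vr/k = 71·140/2 = 9940/2 = 4970.
Check integrality: r = 140 ∈ Z ✓, b = 4970 ∈ Z ✓.
(These identities are necessary conditions: they determine r and b for any design with these parameters, but do not by themselves prove that one exists.)

r = 140, b = 4970.


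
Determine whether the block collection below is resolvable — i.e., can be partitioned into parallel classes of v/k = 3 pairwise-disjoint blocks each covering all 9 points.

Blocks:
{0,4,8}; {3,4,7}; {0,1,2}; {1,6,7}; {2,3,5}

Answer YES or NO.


v = 9, block size k = 3, number of blocks = 5.
For resolvability, blocks must partition into parallel classes of size v/k = 3.
Total blocks must therefore be a multiple of 3: 5 = 3·1 + 2 ⇒ not divisible ✗.
Resolvable? NO.

NO


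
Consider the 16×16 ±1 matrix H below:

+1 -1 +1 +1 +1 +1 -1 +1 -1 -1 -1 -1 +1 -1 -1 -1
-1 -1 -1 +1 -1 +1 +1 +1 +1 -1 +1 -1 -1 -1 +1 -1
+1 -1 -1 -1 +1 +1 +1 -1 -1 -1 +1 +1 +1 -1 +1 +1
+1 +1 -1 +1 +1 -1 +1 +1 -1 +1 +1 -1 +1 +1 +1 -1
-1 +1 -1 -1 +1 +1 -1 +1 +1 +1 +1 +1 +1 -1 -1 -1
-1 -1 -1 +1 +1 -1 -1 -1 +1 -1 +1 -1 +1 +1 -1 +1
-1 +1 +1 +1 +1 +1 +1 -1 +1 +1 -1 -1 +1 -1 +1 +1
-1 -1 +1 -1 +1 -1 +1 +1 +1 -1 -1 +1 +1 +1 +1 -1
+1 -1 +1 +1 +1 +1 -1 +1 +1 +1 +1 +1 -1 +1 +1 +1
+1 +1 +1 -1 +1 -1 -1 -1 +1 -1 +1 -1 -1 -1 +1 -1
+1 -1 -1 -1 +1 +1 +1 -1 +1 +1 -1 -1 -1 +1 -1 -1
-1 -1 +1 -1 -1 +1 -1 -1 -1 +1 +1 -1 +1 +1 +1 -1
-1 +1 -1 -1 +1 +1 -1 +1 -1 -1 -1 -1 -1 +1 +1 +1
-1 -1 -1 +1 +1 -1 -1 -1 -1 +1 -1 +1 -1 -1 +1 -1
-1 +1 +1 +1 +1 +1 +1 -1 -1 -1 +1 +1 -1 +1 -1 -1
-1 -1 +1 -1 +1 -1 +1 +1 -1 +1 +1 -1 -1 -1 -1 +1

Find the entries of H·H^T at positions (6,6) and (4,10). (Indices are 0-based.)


Row 4 of H: [-1, 1, -1, -1, 1, 1, -1, 1, 1, 1, 1, 1, 1, -1, -1, -1].
Row 6 of H: [-1, 1, 1, 1, 1, 1, 1, -1, 1, 1, -1, -1, 1, -1, 1, 1].
Row 10 of H: [1, -1, -1, -1, 1, 1, 1, -1, 1, 1, -1, -1, -1, 1, -1, -1].
(H·H^T)[6][6] = Σ_j H[6][j]·H[6][j] = (-1)² + (1)² + (1)² + (1)² + (1)² + (1)² + (1)² + (-1)² + (1)² + (1)² + (-1)² + (-1)² + (1)² + (-1)² + (1)² + (1)² = 1 + 1 + 1 + 1 + 1 + 1 + 1 + 1 + 1 + 1 + 1 + 1 + 1 + 1 + 1 + 1 = 16.
(H·H^T)[4][10] = Σ_j H[4][j]·H[10][j] = (-1)·(1) + (1)·(-1) + (-1)·(-1) + (-1)·(-1) + (1)·(1) + (1)·(1) + (-1)·(1) + (1)·(-1) + (1)·(1) + (1)·(1) + (1)·(-1) + (1)·(-1) + (1)·(-1) + (-1)·(1) + (-1)·(-1) + (-1)·(-1) = -1 + -1 + 1 + 1 + 1 + 1 + -1 + -1 + 1 + 1 + -1 + -1 + -1 + -1 + 1 + 1 = 0.
So rows 4 and 10 are orthogonal; the diagonal entry equals n = 16.

(6,6) entry = 16; (4,10) entry = 0.


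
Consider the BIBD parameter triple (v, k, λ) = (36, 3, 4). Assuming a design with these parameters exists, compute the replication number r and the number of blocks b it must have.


Any 2-(v, k, λ) BIBD satisfies two necessary conditions:
  (i)  Each point sits in r blocks, and counting incidences through any fixed point gives r(k − 1) = λ(v − 1), so r = λ(v − 1)/(k − 1).
  (ii) Total incidences bk = vr, so b = vr/k.
Step 1: r = λ(v − 1)/(k − 1) = 4·(36 − 1)/(3 − 1) = 4·35/2 = 140/2 = 70.
Step 2: b = vr/k = 36·70/3 = 2520/3 = 840.
Check integrality: r = 70 ∈ Z ✓, b = 840 ∈ Z ✓.
(These identities are necessary conditions: they determine r and b for any design with these parameters, but do not by themselves prove that one exists.)

r = 70, b = 840.


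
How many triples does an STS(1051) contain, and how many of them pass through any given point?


An STS(v) is a 2-(v, 3, 1) BIBD: block size k = 3, λ = 1.
Replication: r(k − 1) = λ(v − 1) ⇒ r·2 = 1051 − 1 = 1050 ⇒ r = 525.
Block count: bk = vr ⇒ b·3 = 1051·525 = 551775 ⇒ b = 183925.
(Check via b = v(v − 1)/6 = 1051·1050/6 = 1103550/6 = 183925.)

r = 525, b = 183925.


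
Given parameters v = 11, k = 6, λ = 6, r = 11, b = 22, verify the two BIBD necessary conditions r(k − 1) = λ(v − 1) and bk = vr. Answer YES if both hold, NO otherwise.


Condition (i): r(k − 1) = 11·5 = 55; λ(v − 1) = 6·10 = 60. Match? NO.
Condition (ii): bk = 22·6 = 132; vr = 11·11 = 121. Match? NO.
Both conditions hold? NO.

NO


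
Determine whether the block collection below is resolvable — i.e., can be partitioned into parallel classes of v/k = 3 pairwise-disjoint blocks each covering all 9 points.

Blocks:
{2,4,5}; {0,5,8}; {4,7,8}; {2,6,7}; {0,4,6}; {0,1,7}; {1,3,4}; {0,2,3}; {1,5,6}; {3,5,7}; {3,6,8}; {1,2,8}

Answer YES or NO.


v = 9, block size k = 3, number of blocks = 12.
For resolvability, blocks must partition into parallel classes of size v/k = 3.
Total blocks must therefore be a multiple of 3: 12 = 3·4 + 0 ⇒ divisible ✓.
Greedy packing gives 4 candidate class(es). Each should be a full parallel class (size 3, covers all 9 points).
  Class 1 (3 blocks): {2,4,5}; {0,1,7}; {3,6,8}. Points covered: [0, 1, 2, 3, 4, 5, 6, 7, 8].
  Class 2 (3 blocks): {0,5,8}; {2,6,7}; {1,3,4}. Points covered: [0, 1, 2, 3, 4, 5, 6, 7, 8].
  Class 3 (3 blocks): {4,7,8}; {0,2,3}; {1,5,6}. Points covered: [0, 1, 2, 3, 4, 5, 6, 7, 8].
  Class 4 (3 blocks): {0,4,6}; {3,5,7}; {1,2,8}. Points covered: [0, 1, 2, 3, 4, 5, 6, 7, 8].
All classes full (size 3)? YES. All classes cover every point? YES.
Resolvable? YES.

YES


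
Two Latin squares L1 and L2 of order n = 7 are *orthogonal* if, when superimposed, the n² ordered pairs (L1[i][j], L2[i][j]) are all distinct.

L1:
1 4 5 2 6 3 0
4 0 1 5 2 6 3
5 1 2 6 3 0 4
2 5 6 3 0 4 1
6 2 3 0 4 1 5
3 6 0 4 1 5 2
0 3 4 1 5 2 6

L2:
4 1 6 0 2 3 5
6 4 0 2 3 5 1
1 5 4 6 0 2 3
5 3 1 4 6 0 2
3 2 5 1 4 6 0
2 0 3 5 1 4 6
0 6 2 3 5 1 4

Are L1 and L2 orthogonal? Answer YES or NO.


Form the n² = 49 superimposed pairs (L1[i][j], L2[i][j]), row by row (rows and columns indexed from 0):
row 0: (1,4) (4,1) (5,6) (2,0) (6,2) (3,3) (0,5)
row 1: (4,6) (0,4) (1,0) (5,2) (2,3) (6,5) (3,1)
row 2: (5,1) (1,5) (2,4) (6,6) (3,0) (0,2) (4,3)
row 3: (2,5) (5,3) (6,1) (3,4) (0,6) (4,0) (1,2)
row 4: (6,3) (2,2) (3,5) (0,1) (4,4) (1,6) (5,0)
row 5: (3,2) (6,0) (0,3) (4,5) (1,1) (5,4) (2,6)
row 6: (0,0) (3,6) (4,2) (1,3) (5,5) (2,1) (6,4)
Orthogonality requires all 49 pairs distinct.
Check by first coordinate: for each symbol s of L1, list the L2 entries in the n cells where L1 = s; they must all differ.
  L1 = 0: L2 entries (in reading order) 5, 4, 2, 6, 1, 3, 0 — all 7 distinct ✓
  L1 = 1: L2 entries (in reading order) 4, 0, 5, 2, 6, 1, 3 — all 7 distinct ✓
  L1 = 2: L2 entries (in reading order) 0, 3, 4, 5, 2, 6, 1 — all 7 distinct ✓
  L1 = 3: L2 entries (in reading order) 3, 1, 0, 4, 5, 2, 6 — all 7 distinct ✓
  L1 = 4: L2 entries (in reading order) 1, 6, 3, 0, 4, 5, 2 — all 7 distinct ✓
  L1 = 5: L2 entries (in reading order) 6, 2, 1, 3, 0, 4, 5 — all 7 distinct ✓
  L1 = 6: L2 entries (in reading order) 2, 5, 6, 1, 3, 0, 4 — all 7 distinct ✓
Every symbol of L1 meets every symbol of L2 exactly once, so all 49 pairs are distinct (49 of 49).
Conclusion: YES.

YES


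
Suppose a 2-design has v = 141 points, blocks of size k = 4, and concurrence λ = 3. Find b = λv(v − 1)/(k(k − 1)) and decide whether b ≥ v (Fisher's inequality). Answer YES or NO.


r = λ(v − 1)/(k − 1) = 3·140/3 = 140.
b = vr/k = 141·140/4 = 4935.
Fisher's inequality: b ≥ v ⇔ 4935 ≥ 141? YES.

YES


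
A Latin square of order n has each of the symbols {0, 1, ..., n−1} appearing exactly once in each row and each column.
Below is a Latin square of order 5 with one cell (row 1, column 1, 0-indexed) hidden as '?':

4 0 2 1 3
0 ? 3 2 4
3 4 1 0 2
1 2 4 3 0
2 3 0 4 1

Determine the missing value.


Row 1 contains symbols [0, 2, 3, 4] — missing [1].
Column 1 contains symbols [0, 2, 3, 4] — missing [1].
The missing symbol must appear in both missing sets; intersection = [1].
Therefore the hidden value is 1.

Missing value = 1.


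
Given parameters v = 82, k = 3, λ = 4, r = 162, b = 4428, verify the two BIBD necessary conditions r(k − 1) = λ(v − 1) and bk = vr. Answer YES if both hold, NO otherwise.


Condition (i): r(k − 1) = 162·2 = 324; λ(v − 1) = 4·81 = 324. Match? YES.
Condition (ii): bk = 4428·3 = 13284; vr = 82·162 = 13284. Match? YES.
Both conditions hold? YES.

YES


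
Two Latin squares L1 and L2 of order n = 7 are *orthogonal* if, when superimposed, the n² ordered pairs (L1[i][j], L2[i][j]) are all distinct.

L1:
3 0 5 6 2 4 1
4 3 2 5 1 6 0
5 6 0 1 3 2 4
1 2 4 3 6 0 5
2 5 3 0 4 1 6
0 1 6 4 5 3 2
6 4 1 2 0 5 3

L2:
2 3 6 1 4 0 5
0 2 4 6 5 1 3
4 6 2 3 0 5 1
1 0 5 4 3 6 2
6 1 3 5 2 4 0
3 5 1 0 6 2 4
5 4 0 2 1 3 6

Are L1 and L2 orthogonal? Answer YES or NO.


Form the n² = 49 superimposed pairs (L1[i][j], L2[i][j]), row by row (rows and columns indexed from 0):
row 0: (3,2) (0,3) (5,6) (6,1) (2,4) (4,0) (1,5)
row 1: (4,0) (3,2) (2,4) (5,6) (1,5) (6,1) (0,3)
row 2: (5,4) (6,6) (0,2) (1,3) (3,0) (2,5) (4,1)
row 3: (1,1) (2,0) (4,5) (3,4) (6,3) (0,6) (5,2)
row 4: (2,6) (5,1) (3,3) (0,5) (4,2) (1,4) (6,0)
row 5: (0,3) (1,5) (6,1) (4,0) (5,6) (3,2) (2,4)
row 6: (6,5) (4,4) (1,0) (2,2) (0,1) (5,3) (3,6)
Orthogonality requires all 49 pairs distinct.
But the pair (4,0) repeats: cell (0,5) has L1 = 4, L2 = 0, and cell (1,0) has L1 = 4, L2 = 0.
A repeated pair means some other pair never occurs (only 35 distinct pairs out of 49), so the squares are not orthogonal.
Conclusion: NO.

NO


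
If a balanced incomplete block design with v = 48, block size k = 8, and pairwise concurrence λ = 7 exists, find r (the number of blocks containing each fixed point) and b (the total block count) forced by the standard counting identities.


Any 2-(v, k, λ) BIBD satisfies two necessary conditions:
  (i)  Each point sits in r blocks, and counting incidences through any fixed point gives r(k − 1) = λ(v − 1), so r = λ(v − 1)/(k − 1).
  (ii) Total incidences bk = vr, so b = vr/k.
Step 1: r = λ(v − 1)/(k − 1) = 7·(48 − 1)/(8 − 1) = 7·47/7 = 329/7 = 47.
Step 2: b = vr/k = 48·47/8 = 2256/8 = 282.
Check integrality: r = 47 ∈ Z ✓, b = 282 ∈ Z ✓.
(These identities are necessary conditions: they determine r and b for any design with these parameters, but do not by themselves prove that one exists.)

r = 47, b = 282.


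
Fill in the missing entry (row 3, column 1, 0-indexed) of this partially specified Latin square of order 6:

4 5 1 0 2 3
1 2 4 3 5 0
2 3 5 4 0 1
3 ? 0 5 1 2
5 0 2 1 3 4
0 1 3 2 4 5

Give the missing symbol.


Row 3 contains symbols [0, 1, 2, 3, 5] — missing [4].
Column 1 contains symbols [0, 1, 2, 3, 5] — missing [4].
The missing symbol must appear in both missing sets; intersection = [4].
Therefore the hidden value is 4.

Missing value = 4.


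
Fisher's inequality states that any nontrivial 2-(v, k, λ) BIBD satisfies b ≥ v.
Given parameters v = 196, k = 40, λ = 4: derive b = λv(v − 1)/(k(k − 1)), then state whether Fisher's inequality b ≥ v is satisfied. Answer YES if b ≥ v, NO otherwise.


b = λv(v − 1)/(k(k − 1)) = 4·196·195/(40·39) = 152880/1560 = 98.
Compare with v = 196: b < v, so Fisher's inequality fails.

NO


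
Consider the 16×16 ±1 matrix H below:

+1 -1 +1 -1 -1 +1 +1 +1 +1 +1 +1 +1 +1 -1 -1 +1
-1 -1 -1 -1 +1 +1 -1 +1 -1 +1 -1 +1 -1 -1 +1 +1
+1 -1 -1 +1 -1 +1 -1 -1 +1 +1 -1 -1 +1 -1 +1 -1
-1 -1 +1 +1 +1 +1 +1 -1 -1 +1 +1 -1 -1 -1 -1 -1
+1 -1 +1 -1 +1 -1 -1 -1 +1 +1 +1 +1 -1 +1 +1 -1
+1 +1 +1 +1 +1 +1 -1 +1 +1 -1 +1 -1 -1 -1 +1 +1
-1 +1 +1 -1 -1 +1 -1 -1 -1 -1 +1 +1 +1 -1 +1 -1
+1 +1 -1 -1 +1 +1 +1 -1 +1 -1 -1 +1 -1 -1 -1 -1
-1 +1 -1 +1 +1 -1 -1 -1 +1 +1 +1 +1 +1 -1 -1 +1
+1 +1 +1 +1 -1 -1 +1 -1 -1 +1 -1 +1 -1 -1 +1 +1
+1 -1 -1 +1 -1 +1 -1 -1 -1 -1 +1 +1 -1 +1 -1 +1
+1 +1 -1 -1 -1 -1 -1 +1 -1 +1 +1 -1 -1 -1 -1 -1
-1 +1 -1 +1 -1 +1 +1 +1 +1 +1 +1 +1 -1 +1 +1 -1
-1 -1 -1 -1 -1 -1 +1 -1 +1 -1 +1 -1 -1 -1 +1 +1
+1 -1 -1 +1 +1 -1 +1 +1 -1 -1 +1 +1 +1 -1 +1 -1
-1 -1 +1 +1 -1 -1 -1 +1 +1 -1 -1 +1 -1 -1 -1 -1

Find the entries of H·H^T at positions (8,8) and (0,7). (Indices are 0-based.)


Row 0 of H: [1, -1, 1, -1, -1, 1, 1, 1, 1, 1, 1, 1, 1, -1, -1, 1].
Row 7 of H: [1, 1, -1, -1, 1, 1, 1, -1, 1, -1, -1, 1, -1, -1, -1, -1].
Row 8 of H: [-1, 1, -1, 1, 1, -1, -1, -1, 1, 1, 1, 1, 1, -1, -1, 1].
(H·H^T)[8][8] = Σ_j H[8][j]·H[8][j] = (-1)² + (1)² + (-1)² + (1)² + (1)² + (-1)² + (-1)² + (-1)² + (1)² + (1)² + (1)² + (1)² + (1)² + (-1)² + (-1)² + (1)² = 1 + 1 + 1 + 1 + 1 + 1 + 1 + 1 + 1 + 1 + 1 + 1 + 1 + 1 + 1 + 1 = 16.
(H·H^T)[0][7] = Σ_j H[0][j]·H[7][j] = (1)·(1) + (-1)·(1) + (1)·(-1) + (-1)·(-1) + (-1)·(1) + (1)·(1) + (1)·(1) + (1)·(-1) + (1)·(1) + (1)·(-1) + (1)·(-1) + (1)·(1) + (1)·(-1) + (-1)·(-1) + (-1)·(-1) + (1)·(-1) = 1 + -1 + -1 + 1 + -1 + 1 + 1 + -1 + 1 + -1 + -1 + 1 + -1 + 1 + 1 + -1 = 0.
So rows 0 and 7 are orthogonal; the diagonal entry equals n = 16.

(8,8) entry = 16; (0,7) entry = 0.
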